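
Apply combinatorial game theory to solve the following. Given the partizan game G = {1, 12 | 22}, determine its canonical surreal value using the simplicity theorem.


Left options: {1, 12}, max = 12
Right options: {22}, min = 22
All options are numbers and max(Left) < min(Right), so by the simplicity theorem the value is the simplest (earliest-born) number strictly between 12 and 22.
Integers 13 through 21 all lie strictly between 12 and 22.
Among integers, the simplest (lowest birthday = smallest |n|; 0 is born on day 0, +-n on day n) is 13.
No non-integer in the interval can be simpler: if x is a non-integer in the interval, then floor(x) or ceil(x) also lies in the interval (the interval contains an integer), and both are proper prefixes of x's sign expansion, i.e. born earlier. So the game value is 13.
Game value = 13

13


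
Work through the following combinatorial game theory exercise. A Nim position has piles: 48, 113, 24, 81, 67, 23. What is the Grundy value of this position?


We need the XOR (exclusive or) of all pile sizes.
After XOR-ing pile 1 (size 48): 0 XOR 48 = 48
After XOR-ing pile 2 (size 113): 48 XOR 113 = 65
After XOR-ing pile 3 (size 24): 65 XOR 24 = 89
After XOR-ing pile 4 (size 81): 89 XOR 81 = 8
After XOR-ing pile 5 (size 67): 8 XOR 67 = 75
After XOR-ing pile 6 (size 23): 75 XOR 23 = 92
The Nim-value of this position is 92.

92


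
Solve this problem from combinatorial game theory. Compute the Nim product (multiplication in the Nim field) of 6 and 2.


Nim multiplication is bilinear over XOR: (u XOR v) * w = (u*w) XOR (v*w).
So we split each operand into its bit components and XOR the pairwise Nim products.
6 = 2 + 4 (as XOR of powers of 2).
2 = 2 (as XOR of powers of 2).
Using the standard Nim-product table on single bits:
  2*2 = 3,   2*4 = 8,   2*8 = 12,
  4*4 = 6,   4*8 = 11,  8*8 = 13,
and  1*x = x (identity), k*l = l*k (commutative).
Pairwise Nim products:
  2 * 2 = 3
  4 * 2 = 8
XOR them: 3 XOR 8 = 11.
Result: 6 * 2 = 11 (in Nim).

11


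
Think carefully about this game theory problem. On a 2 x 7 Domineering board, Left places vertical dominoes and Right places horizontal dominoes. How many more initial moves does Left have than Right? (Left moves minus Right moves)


Board is 2 x 7 (rows x cols).
Left (vertical) placements: (rows-1) * cols = 1 * 7 = 7
Right (horizontal) placements: rows * (cols-1) = 2 * 6 = 12
Advantage = Left - Right = 7 - 12 = -5

-5


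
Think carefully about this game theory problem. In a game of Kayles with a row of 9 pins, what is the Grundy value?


Kayles: a move removes 1 or 2 adjacent pins from a contiguous row.
Removing pins from a row of k leaves two independent rows (a, b) with a + b = k - 1 (one pin) or a + b = k - 2 (two pins); an end removal gives a = 0.
By Sprague-Grundy, G(k) = mex{ G(a) XOR G(b) } over all these splits. G(0) = 0.
G(1): splits (0,0):0^0=0 -> mex({0}) = 1
G(2): splits (0,1):0^1=1 (0,0):0^0=0 -> mex({0, 1}) = 2
G(3): splits (0,2):0^2=2 (1,1):1^1=0 (0,1):0^1=1 -> mex({0, 1, 2}) = 3
G(4): splits (0,3):0^3=3 (1,2):1^2=3 (0,2):0^2=2 (1,1):1^1=0 -> mex({0, 2, 3}) = 1
G(5): splits (0,4):0^1=1 (1,3):1^3=2 (2,2):2^2=0 (0,3):0^3=3 (1,2):1^2=3 -> mex({0, 1, 2, 3}) = 4
G(6) = mex({0, 1, 2, 4}) = 3
G(7) = mex({0, 1, 3, 4, 5}) = 2
G(8) = mex({0, 2, 3, 5, 6}) = 1
G(9) = mex({0, 1, 2, 3, 6, 7}) = 4
Therefore G(9) = 4.

4


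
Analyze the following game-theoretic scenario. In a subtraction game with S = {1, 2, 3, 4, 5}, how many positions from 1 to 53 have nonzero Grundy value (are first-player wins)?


Subtraction set S = {1, 2, 3, 4, 5}, so G(n) = n mod 6.
G(n) = 0 when n is a multiple of 6.
Multiples of 6 in [1, 53]: 8
N-positions (nonzero Grundy) = 53 - 8 = 45

45


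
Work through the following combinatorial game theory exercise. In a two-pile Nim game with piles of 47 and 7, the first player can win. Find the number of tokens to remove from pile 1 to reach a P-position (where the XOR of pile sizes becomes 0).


Piles: 47 and 7
Current XOR: 47 XOR 7 = 40 (non-zero, so this is an N-position).
To make the XOR zero, we need to find a move that balances the piles.
For pile 1 (size 47): target = 47 XOR 40 = 7
We reduce pile 1 from 47 to 7.
Tokens removed: 47 - 7 = 40
Verification: 7 XOR 7 = 0

40


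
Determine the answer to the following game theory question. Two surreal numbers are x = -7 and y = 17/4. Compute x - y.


x = -7, y = 17/4
Converting to common denominator: 4
x = -28/4, y = 17/4
x - y = -7 - 17/4 = -45/4

-45/4


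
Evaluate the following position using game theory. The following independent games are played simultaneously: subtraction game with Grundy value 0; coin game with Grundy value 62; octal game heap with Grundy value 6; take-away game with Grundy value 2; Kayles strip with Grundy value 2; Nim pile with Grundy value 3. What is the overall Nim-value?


By the Sprague-Grundy theorem, the Grundy value of a sum of games is the XOR of individual Grundy values.
subtraction game: Grundy value = 0. Running XOR: 0 XOR 0 = 0
coin game: Grundy value = 62. Running XOR: 0 XOR 62 = 62
octal game heap: Grundy value = 6. Running XOR: 62 XOR 6 = 56
take-away game: Grundy value = 2. Running XOR: 56 XOR 2 = 58
Kayles strip: Grundy value = 2. Running XOR: 58 XOR 2 = 56
Nim pile: Grundy value = 3. Running XOR: 56 XOR 3 = 59
The combined Grundy value is 59.

59


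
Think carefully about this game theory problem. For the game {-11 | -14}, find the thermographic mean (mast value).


Game = {-11 | -14}, a switch {a | b} with numbers a > b.
Its thermograph has left wall a - t and right wall b + t, which meet at t = (a - b)/2, where both equal (a + b)/2. So the mast (mean value) is at (a + b)/2.
Mean = (-11 + (-14))/2 = -25/2 = -25/2

-25/2


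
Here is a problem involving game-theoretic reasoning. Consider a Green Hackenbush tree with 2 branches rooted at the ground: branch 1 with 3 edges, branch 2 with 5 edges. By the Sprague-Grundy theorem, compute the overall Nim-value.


The tree has 2 branches from the ground vertex.
In Green Hackenbush, the Nim-value of a simple path of length k is k.
Branch 1: length 3, Nim-value = 3
Branch 2: length 5, Nim-value = 5
Total Nim-value = XOR of all branch values:
0 XOR 3 = 3
3 XOR 5 = 6
Nim-value of the tree = 6

6


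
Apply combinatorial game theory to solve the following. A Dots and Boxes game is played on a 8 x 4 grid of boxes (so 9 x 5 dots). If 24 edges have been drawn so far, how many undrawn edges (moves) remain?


Grid: 8 x 4 boxes, i.e. 9 rows and 5 columns of dots.
Horizontal edges: (rows + 1) * cols = 9 * 4 = 36
Vertical edges: rows * (cols + 1) = 8 * 5 = 40
Total edges: 36 + 40 = 76
Edges drawn: 24
Remaining: 76 - 24 = 52

52


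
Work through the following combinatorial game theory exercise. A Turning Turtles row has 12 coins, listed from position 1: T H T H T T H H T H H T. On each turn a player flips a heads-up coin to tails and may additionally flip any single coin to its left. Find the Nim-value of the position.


Coins: T H T H T T H H T H H T
Key fact: a single head at position k behaves exactly like a Nim heap of size k (turning it to T and optionally flipping a coin at j < k corresponds to moving the heap from k to j, or to 0), and heads combine as a disjunctive sum (two heads at the same place would cancel, matching j XOR j = 0). So the Nim-value is the XOR of the 1-indexed positions of the heads.
Face-up positions (1-indexed): [2, 4, 7, 8, 10, 11]
XOR 0 with 2: 0 XOR 2 = 2
XOR 2 with 4: 2 XOR 4 = 6
XOR 6 with 7: 6 XOR 7 = 1
XOR 1 with 8: 1 XOR 8 = 9
XOR 9 with 10: 9 XOR 10 = 3
XOR 3 with 11: 3 XOR 11 = 8
Nim-value = 8

8


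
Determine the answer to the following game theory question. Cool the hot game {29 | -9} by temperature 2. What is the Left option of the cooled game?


Original game: {29 | -9} (a switch {a | b} with a > b).
Cooling by t (for t below the temperature (a - b)/2 = 19) taxes each move by t: {a | b} cooled by t is {a - t | b + t}.
Cooling amount: t = 2
Cooled Left option: 29 - 2 = 27
Cooled Right option: -9 + 2 = -7
Cooled game: {27 | -7}
Left option = 27

27


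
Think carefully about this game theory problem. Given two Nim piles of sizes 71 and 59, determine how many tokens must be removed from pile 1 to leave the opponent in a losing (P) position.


Piles: 71 and 59
Current XOR: 71 XOR 59 = 124 (non-zero, so this is an N-position).
To make the XOR zero, we need to find a move that balances the piles.
For pile 1 (size 71): target = 71 XOR 124 = 59
We reduce pile 1 from 71 to 59.
Tokens removed: 71 - 59 = 12
Verification: 59 XOR 59 = 0

12


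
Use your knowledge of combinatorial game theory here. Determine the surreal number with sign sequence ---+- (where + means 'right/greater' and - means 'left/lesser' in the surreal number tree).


Sign expansion: ---+-
Rule: track bounds (lo, hi), initially (-inf, +inf). On '+', the current value becomes lo and we move to the simplest number in (value, hi): value + 1 if hi = +inf, otherwise the midpoint (value + hi)/2. On '-', the current value becomes hi and we move to value - 1 if lo = -inf, otherwise the midpoint (lo + value)/2.
Start at 0.
Step 1: sign = -, move left. Bounds: (-inf, 0). Value = -1
Step 2: sign = -, move left. Bounds: (-inf, -1). Value = -2
Step 3: sign = -, move left. Bounds: (-inf, -2). Value = -3
Step 4: sign = +, move right. Bounds: (-3, -2). Value = -5/2
Step 5: sign = -, move left. Bounds: (-3, -5/2). Value = -11/4
The surreal number with sign expansion ---+- is -11/4.

-11/4


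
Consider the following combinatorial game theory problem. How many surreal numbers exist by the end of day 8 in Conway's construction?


Day 0: {|} = 0 is born. Count = 1.
Day n: the number of surreal numbers born by day n is 2^(n+1) - 1.
By day 0: 2^1 - 1 = 1
By day 1: 2^2 - 1 = 3
By day 2: 2^3 - 1 = 7
By day 3: 2^4 - 1 = 15
By day 4: 2^5 - 1 = 31
By day 5: 2^6 - 1 = 63
By day 6: 2^7 - 1 = 127
By day 7: 2^8 - 1 = 255
By day 8: 2^9 - 1 = 511
By day 8: 511 surreal numbers.

511


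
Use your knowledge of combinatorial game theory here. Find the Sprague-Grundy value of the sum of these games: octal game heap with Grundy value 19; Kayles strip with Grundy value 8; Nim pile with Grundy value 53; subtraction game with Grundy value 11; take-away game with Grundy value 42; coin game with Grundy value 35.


By the Sprague-Grundy theorem, the Grundy value of a sum of games is the XOR of individual Grundy values.
octal game heap: Grundy value = 19. Running XOR: 0 XOR 19 = 19
Kayles strip: Grundy value = 8. Running XOR: 19 XOR 8 = 27
Nim pile: Grundy value = 53. Running XOR: 27 XOR 53 = 46
subtraction game: Grundy value = 11. Running XOR: 46 XOR 11 = 37
take-away game: Grundy value = 42. Running XOR: 37 XOR 42 = 15
coin game: Grundy value = 35. Running XOR: 15 XOR 35 = 44
The combined Grundy value is 44.

44


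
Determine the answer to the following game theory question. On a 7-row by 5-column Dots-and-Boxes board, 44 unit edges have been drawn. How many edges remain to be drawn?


Grid: 7 x 5 boxes, i.e. 8 rows and 6 columns of dots.
Horizontal edges: (rows + 1) * cols = 8 * 5 = 40
Vertical edges: rows * (cols + 1) = 7 * 6 = 42
Total edges: 40 + 42 = 82
Edges drawn: 44
Remaining: 82 - 44 = 38

38


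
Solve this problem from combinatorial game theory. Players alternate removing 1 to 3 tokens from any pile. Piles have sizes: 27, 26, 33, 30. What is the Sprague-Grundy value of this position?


Subtraction set: {1, 2, 3}
For this subtraction set, G(n) = n mod 4 (period = max + 1 = 4).
Pile 1 (size 27): G(27) = 27 mod 4 = 3
Pile 2 (size 26): G(26) = 26 mod 4 = 2
Pile 3 (size 33): G(33) = 33 mod 4 = 1
Pile 4 (size 30): G(30) = 30 mod 4 = 2
Total Grundy value = XOR of all: 3 XOR 2 XOR 1 XOR 2 = 2

2


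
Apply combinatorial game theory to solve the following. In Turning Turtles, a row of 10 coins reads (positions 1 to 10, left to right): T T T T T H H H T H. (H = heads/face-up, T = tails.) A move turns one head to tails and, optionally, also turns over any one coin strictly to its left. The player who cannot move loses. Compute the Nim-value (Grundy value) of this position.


Coins: T T T T T H H H T H
Key fact: a single head at position k behaves exactly like a Nim heap of size k (turning it to T and optionally flipping a coin at j < k corresponds to moving the heap from k to j, or to 0), and heads combine as a disjunctive sum (two heads at the same place would cancel, matching j XOR j = 0). So the Nim-value is the XOR of the 1-indexed positions of the heads.
Face-up positions (1-indexed): [6, 7, 8, 10]
XOR 0 with 6: 0 XOR 6 = 6
XOR 6 with 7: 6 XOR 7 = 1
XOR 1 with 8: 1 XOR 8 = 9
XOR 9 with 10: 9 XOR 10 = 3
Nim-value = 3

3


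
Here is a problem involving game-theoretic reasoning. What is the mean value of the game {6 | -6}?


Game = {6 | -6}, a switch {a | b} with numbers a > b.
Its thermograph has left wall a - t and right wall b + t, which meet at t = (a - b)/2, where both equal (a + b)/2. So the mast (mean value) is at (a + b)/2.
Mean = (6 + (-6))/2 = 0/2 = 0

0


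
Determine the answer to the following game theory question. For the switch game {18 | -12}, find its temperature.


The game is {18 | -12}, a switch {a | b} with numbers a > b.
Cooling {a | b} by t gives {a - t | b + t}, which stops being hot when a - t = b + t, i.e. at t = (a - b)/2. So the temperature of a switch is (a - b)/2.
Temperature = (Left option - Right option) / 2
= (18 - (-12)) / 2
= 30 / 2
= 15

15


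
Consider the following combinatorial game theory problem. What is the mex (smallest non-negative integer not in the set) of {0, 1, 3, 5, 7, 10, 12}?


Set = {0, 1, 3, 5, 7, 10, 12}
0 is in the set.
1 is in the set.
2 is NOT in the set. This is the mex.
mex = 2

2


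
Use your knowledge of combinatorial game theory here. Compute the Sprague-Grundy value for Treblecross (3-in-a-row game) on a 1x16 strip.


Treblecross: place X on empty cells; 3-in-a-row wins.
Playing within two cells of an existing X lets the opponent win at once, so sensible play treats the cells i-2..i+2 around each X as dead. The player left with no safe cell loses, so this is a normal-play take-away game on strips of safe cells.
Placing X at cell i (0-indexed) of a strip of k safe cells leaves independent strips of sizes max(0, i-2) and max(0, k-i-3). Hence G(k) = mex{ G(max(0,i-2)) XOR G(max(0,k-i-3)) : 0 <= i < k }, with G(0) = 0.
G(1): splits (0,0):0^0=0 -> mex({0}) = 1
G(2): splits (0,0):0^0=0 -> mex({0}) = 1
G(3): splits (0,0):0^0=0 -> mex({0}) = 1
G(4): splits (0,1):0^1=1 (0,0):0^0=0 -> mex({0, 1}) = 2
G(5): splits (0,2):0^1=1 (0,1):0^1=1 (0,0):0^0=0 -> mex({0, 1}) = 2
G(6) = mex({1}) = 0
G(7) = mex({0, 1, 2}) = 3
G(8) = mex({0, 1, 2}) = 3
G(9) = mex({0, 2}) = 1
G(10) = mex({0, 2, 3}) = 1
G(11) = mex({0, 3}) = 1
G(12) = mex({1, 3}) = 0
G(13) = mex({0, 1, 2, 3}) = 4
G(14) = mex({0, 1, 2}) = 3
G(15) = mex({0, 1, 2}) = 3
G(16) = mex({0, 1, 2, 4}) = 3
Therefore G(16) = 3.

3


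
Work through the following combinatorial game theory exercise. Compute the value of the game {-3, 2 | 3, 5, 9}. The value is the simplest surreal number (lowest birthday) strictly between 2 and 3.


Left options: {-3, 2}, max = 2
Right options: {3, 5, 9}, min = 3
All options are numbers and max(Left) < min(Right), so by the simplicity theorem the value is the simplest (earliest-born) number strictly between 2 and 3.
No integer lies strictly between 2 and 3, so the value is the dyadic rational m/2^k in the interval with the smallest k (then m odd); search k = 1, 2, ...:
Denominator 2: 5/2 lies strictly between 2 and 3 -- found.
The simplest number in the interval is 5/2.
Game value = 5/2

5/2


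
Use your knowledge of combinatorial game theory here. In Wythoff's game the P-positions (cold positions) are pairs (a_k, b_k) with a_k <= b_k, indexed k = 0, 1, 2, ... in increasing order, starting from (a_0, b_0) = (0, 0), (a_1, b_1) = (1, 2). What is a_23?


By Wythoff's theorem, a_k = floor(k * phi) and b_k = floor(k * phi^2) = a_k + k, where phi = (1 + sqrt(5))/2 is the golden ratio.
phi = (1 + sqrt(5))/2 = 1.618034
k = 23
k * phi = 23 * 1.618034 = 37.214782
a_23 = floor(k * phi) = 37

37


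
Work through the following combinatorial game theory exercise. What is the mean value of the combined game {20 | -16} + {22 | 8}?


G1 = {20 | -16}, G2 = {22 | 8}
Each is a switch {a | b} with numbers a > b; its mean value is (a + b)/2, and mean value is additive over game sums: m(G1 + G2) = m(G1) + m(G2).
Mean of G1 = (20 + (-16))/2 = 4/2 = 2
Mean of G2 = (22 + (8))/2 = 30/2 = 15
Mean of G1 + G2 = 2 + 15 = 17

17


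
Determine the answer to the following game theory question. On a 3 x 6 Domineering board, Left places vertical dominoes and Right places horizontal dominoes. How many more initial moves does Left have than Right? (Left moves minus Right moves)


Board is 3 x 6 (rows x cols).
Left (vertical) placements: (rows-1) * cols = 2 * 6 = 12
Right (horizontal) placements: rows * (cols-1) = 3 * 5 = 15
Advantage = Left - Right = 12 - 15 = -3

-3


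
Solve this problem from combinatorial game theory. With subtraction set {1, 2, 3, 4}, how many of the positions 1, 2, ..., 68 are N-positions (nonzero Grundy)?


Subtraction set S = {1, 2, 3, 4}, so G(n) = n mod 5.
G(n) = 0 when n is a multiple of 5.
Multiples of 5 in [1, 68]: 13
N-positions (nonzero Grundy) = 68 - 13 = 55

55


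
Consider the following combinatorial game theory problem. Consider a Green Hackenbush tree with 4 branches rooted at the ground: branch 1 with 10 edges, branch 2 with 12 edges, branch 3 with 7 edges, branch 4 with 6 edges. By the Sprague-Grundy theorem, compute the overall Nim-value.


The tree has 4 branches from the ground vertex.
In Green Hackenbush, the Nim-value of a simple path of length k is k.
Branch 1: length 10, Nim-value = 10
Branch 2: length 12, Nim-value = 12
Branch 3: length 7, Nim-value = 7
Branch 4: length 6, Nim-value = 6
Total Nim-value = XOR of all branch values:
0 XOR 10 = 10
10 XOR 12 = 6
6 XOR 7 = 1
1 XOR 6 = 7
Nim-value of the tree = 7

7


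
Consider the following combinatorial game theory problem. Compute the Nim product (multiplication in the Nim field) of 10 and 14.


Nim multiplication is bilinear over XOR: (u XOR v) * w = (u*w) XOR (v*w).
So we split each operand into its bit components and XOR the pairwise Nim products.
10 = 2 + 8 (as XOR of powers of 2).
14 = 2 + 4 + 8 (as XOR of powers of 2).
Using the standard Nim-product table on single bits:
  2*2 = 3,   2*4 = 8,   2*8 = 12,
  4*4 = 6,   4*8 = 11,  8*8 = 13,
and  1*x = x (identity), k*l = l*k (commutative).
Pairwise Nim products:
  2 * 2 = 3
  2 * 4 = 8
  2 * 8 = 12
  8 * 2 = 12
  8 * 4 = 11
  8 * 8 = 13
XOR them: 3 XOR 8 XOR 12 XOR 12 XOR 11 XOR 13 = 13.
Result: 10 * 14 = 13 (in Nim).

13


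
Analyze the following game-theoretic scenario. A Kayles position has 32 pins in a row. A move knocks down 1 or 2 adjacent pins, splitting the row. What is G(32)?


Kayles: a move removes 1 or 2 adjacent pins from a contiguous row.
Removing pins from a row of k leaves two independent rows (a, b) with a + b = k - 1 (one pin) or a + b = k - 2 (two pins); an end removal gives a = 0.
By Sprague-Grundy, G(k) = mex{ G(a) XOR G(b) } over all these splits. G(0) = 0.
G(1): splits (0,0):0^0=0 -> mex({0}) = 1
G(2): splits (0,1):0^1=1 (0,0):0^0=0 -> mex({0, 1}) = 2
G(3): splits (0,2):0^2=2 (1,1):1^1=0 (0,1):0^1=1 -> mex({0, 1, 2}) = 3
G(4): splits (0,3):0^3=3 (1,2):1^2=3 (0,2):0^2=2 (1,1):1^1=0 -> mex({0, 2, 3}) = 1
G(5): splits (0,4):0^1=1 (1,3):1^3=2 (2,2):2^2=0 (0,3):0^3=3 (1,2):1^2=3 -> mex({0, 1, 2, 3}) = 4
G(6) = mex({0, 1, 2, 4}) = 3
G(7) = mex({0, 1, 3, 4, 5}) = 2
G(8) = mex({0, 2, 3, 5, 6}) = 1
G(9) = mex({0, 1, 2, 3, 6, 7}) = 4
G(10) = mex({0, 1, 3, 4, 5, 7}) = 2
G(11) = mex({0, 1, 2, 3, 4, 5}) = 6
G(12) = mex({0, 1, 2, 3, 5, 6, 7}) = 4
G(13) = mex({0, 2, 3, 4, 6, 7}) = 1
G(14) = mex({0, 1, 4, 5, 6, 7}) = 2
G(15) = mex({0, 1, 2, 3, 4, 5, 6}) = 7
G(16) = mex({0, 2, 3, 5, 6, 7}) = 1
G(17) = mex({0, 1, 2, 3, 5, 6, 7}) = 4
G(18) = mex({0, 1, 2, 4, 5, 6}) = 3
G(19) = mex({0, 1, 3, 4, 5, 7}) = 2
G(20) = mex({0, 2, 3, 4, 5, 6, 7}) = 1
G(21) = mex({0, 1, 2, 3, 5, 6, 7}) = 4
G(22) = mex({0, 1, 2, 3, 4, 5, 7}) = 6
G(23) = mex({0, 1, 2, 3, 4, 5, 6}) = 7
G(24) = mex({0, 1, 2, 3, 5, 6, 7}) = 4
G(25) = mex({0, 2, 3, 4, 6, 7}) = 1
G(26) = mex({0, 1, 3, 4, 5, 6, 7}) = 2
G(27) = mex({0, 1, 2, 3, 4, 5, 6, 7}) = 8
G(28) = mex({0, 1, 2, 3, 4, 6, 7, 8}) = 5
G(29) = mex({0, 1, 2, 3, 5, 6, 7, 8, 9}) = 4
G(30) = mex({0, 1, 2, 3, 4, 5, 6, 9, 10}) = 7
G(31) = mex({0, 1, 3, 4, 5, 7, 10, 11}) = 2
G(32) = mex({0, 2, 3, 4, 5, 6, 7, 9, 11}) = 1
Therefore G(32) = 1.

1


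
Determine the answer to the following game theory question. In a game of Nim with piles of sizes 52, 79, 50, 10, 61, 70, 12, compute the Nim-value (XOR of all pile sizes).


We need the XOR (exclusive or) of all pile sizes.
After XOR-ing pile 1 (size 52): 0 XOR 52 = 52
After XOR-ing pile 2 (size 79): 52 XOR 79 = 123
After XOR-ing pile 3 (size 50): 123 XOR 50 = 73
After XOR-ing pile 4 (size 10): 73 XOR 10 = 67
After XOR-ing pile 5 (size 61): 67 XOR 61 = 126
After XOR-ing pile 6 (size 70): 126 XOR 70 = 56
After XOR-ing pile 7 (size 12): 56 XOR 12 = 52
The Nim-value of this position is 52.

52


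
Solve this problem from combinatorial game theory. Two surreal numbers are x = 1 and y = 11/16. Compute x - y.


x = 1, y = 11/16
Converting to common denominator: 16
x = 16/16, y = 11/16
x - y = 1 - 11/16 = 5/16

5/16


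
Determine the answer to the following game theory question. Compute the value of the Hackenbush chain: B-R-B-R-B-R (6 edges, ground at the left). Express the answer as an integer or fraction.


Edges (from ground): B-R-B-R-B-R
By Berlekamp's sign-expansion rule, a Blue-Red Hackenbush stalk has the value of the surreal number whose sign sequence is the edge sequence with B -> + and R -> -.
Sign sequence: +-+-+-
Trace the sign expansion in the surreal number tree, starting from 0:
Edge 1: B (sign +) -> bounds (0, +inf), value = 1
Edge 2: R (sign -) -> bounds (0, 1), value = 1/2
Edge 3: B (sign +) -> bounds (1/2, 1), value = 3/4
Edge 4: R (sign -) -> bounds (1/2, 3/4), value = 5/8
Edge 5: B (sign +) -> bounds (5/8, 3/4), value = 11/16
Edge 6: R (sign -) -> bounds (5/8, 11/16), value = 21/32
Game value = 21/32

21/32


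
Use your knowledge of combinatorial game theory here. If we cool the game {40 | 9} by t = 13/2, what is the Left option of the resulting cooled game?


Original game: {40 | 9} (a switch {a | b} with a > b).
Cooling by t (for t below the temperature (a - b)/2 = 31/2) taxes each move by t: {a | b} cooled by t is {a - t | b + t}.
Cooling amount: t = 13/2
Cooled Left option: 40 - 13/2 = 67/2
Cooled Right option: 9 + 13/2 = 31/2
Cooled game: {67/2 | 31/2}
Left option = 67/2

67/2


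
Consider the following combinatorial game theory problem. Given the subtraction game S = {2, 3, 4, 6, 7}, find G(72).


The subtraction set is S = {2, 3, 4, 6, 7}.
G(k) = mex{ G(k - s) : s in S, s <= k }. We compute iteratively: G(0) = 0.
G(1) = mex({}) = 0
G(2) = mex({0}) = 1
G(3) = mex({0}) = 1
G(4) = mex({0, 1}) = 2
G(5) = mex({0, 1}) = 2
G(6) = mex({0, 1, 2}) = 3
G(7) = mex({0, 1, 2}) = 3
G(8) = mex({0, 1, 2, 3}) = 4
G(9) = mex({1, 2, 3}) = 0
G(10) = mex({1, 2, 3, 4}) = 0
G(11) = mex({0, 2, 3, 4}) = 1
G(12) = mex({0, 2, 3, 4}) = 1
G(13) = mex({0, 1, 3}) = 2
G(14) = mex({0, 1, 3, 4}) = 2
G(15) = mex({0, 1, 2, 4}) = 3
Observe that G(9)..G(15) = 0, 0, 1, 1, 2, 2, 3 repeats G(0)..G(6) = 0, 0, 1, 1, 2, 2, 3.
For k >= max(S) = 7, G(k) is determined by the previous 7 values G(k-7)..G(k-1); a window of 7 consecutive values has recurred shifted by 9, so by induction G(k + 9) = G(k) for all k >= 0: the sequence is periodic from the start with period 9.
One period: G(0..8) = 0, 0, 1, 1, 2, 2, 3, 3, 4.
72 mod 9 = 0, so G(72) = G(0) = 0.

0


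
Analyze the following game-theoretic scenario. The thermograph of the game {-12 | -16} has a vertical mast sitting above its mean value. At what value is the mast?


Game = {-12 | -16}, a switch {a | b} with numbers a > b.
Its thermograph has left wall a - t and right wall b + t, which meet at t = (a - b)/2, where both equal (a + b)/2. So the mast (mean value) is at (a + b)/2.
Mean = (-12 + (-16))/2 = -28/2 = -14

-14


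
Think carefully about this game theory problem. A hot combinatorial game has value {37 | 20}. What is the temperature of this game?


The game is {37 | 20}, a switch {a | b} with numbers a > b.
Cooling {a | b} by t gives {a - t | b + t}, which stops being hot when a - t = b + t, i.e. at t = (a - b)/2. So the temperature of a switch is (a - b)/2.
Temperature = (Left option - Right option) / 2
= (37 - (20)) / 2
= 17 / 2
= 17/2

17/2


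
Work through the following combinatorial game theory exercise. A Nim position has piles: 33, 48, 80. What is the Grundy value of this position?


We need the XOR (exclusive or) of all pile sizes.
After XOR-ing pile 1 (size 33): 0 XOR 33 = 33
After XOR-ing pile 2 (size 48): 33 XOR 48 = 17
After XOR-ing pile 3 (size 80): 17 XOR 80 = 65
The Nim-value of this position is 65.

65


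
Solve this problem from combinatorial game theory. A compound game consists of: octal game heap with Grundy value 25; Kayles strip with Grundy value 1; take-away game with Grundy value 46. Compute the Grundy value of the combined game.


By the Sprague-Grundy theorem, the Grundy value of a sum of games is the XOR of individual Grundy values.
octal game heap: Grundy value = 25. Running XOR: 0 XOR 25 = 25
Kayles strip: Grundy value = 1. Running XOR: 25 XOR 1 = 24
take-away game: Grundy value = 46. Running XOR: 24 XOR 46 = 54
The combined Grundy value is 54.

54


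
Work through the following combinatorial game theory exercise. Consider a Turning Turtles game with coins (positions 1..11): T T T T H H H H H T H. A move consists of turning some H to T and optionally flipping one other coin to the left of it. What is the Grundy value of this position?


Coins: T T T T H H H H H T H
Key fact: a single head at position k behaves exactly like a Nim heap of size k (turning it to T and optionally flipping a coin at j < k corresponds to moving the heap from k to j, or to 0), and heads combine as a disjunctive sum (two heads at the same place would cancel, matching j XOR j = 0). So the Nim-value is the XOR of the 1-indexed positions of the heads.
Face-up positions (1-indexed): [5, 6, 7, 8, 9, 11]
XOR 0 with 5: 0 XOR 5 = 5
XOR 5 with 6: 5 XOR 6 = 3
XOR 3 with 7: 3 XOR 7 = 4
XOR 4 with 8: 4 XOR 8 = 12
XOR 12 with 9: 12 XOR 9 = 5
XOR 5 with 11: 5 XOR 11 = 14
Nim-value = 14

14


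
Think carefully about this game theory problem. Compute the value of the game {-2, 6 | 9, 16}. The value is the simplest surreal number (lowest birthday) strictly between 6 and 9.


Left options: {-2, 6}, max = 6
Right options: {9, 16}, min = 9
All options are numbers and max(Left) < min(Right), so by the simplicity theorem the value is the simplest (earliest-born) number strictly between 6 and 9.
Integers 7 through 8 all lie strictly between 6 and 9.
Among integers, the simplest (lowest birthday = smallest |n|; 0 is born on day 0, +-n on day n) is 7.
No non-integer in the interval can be simpler: if x is a non-integer in the interval, then floor(x) or ceil(x) also lies in the interval (the interval contains an integer), and both are proper prefixes of x's sign expansion, i.e. born earlier. So the game value is 7.
Game value = 7

7


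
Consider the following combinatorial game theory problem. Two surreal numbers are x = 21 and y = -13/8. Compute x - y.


x = 21, y = -13/8
Converting to common denominator: 8
x = 168/8, y = -13/8
x - y = 21 - -13/8 = 181/8

181/8


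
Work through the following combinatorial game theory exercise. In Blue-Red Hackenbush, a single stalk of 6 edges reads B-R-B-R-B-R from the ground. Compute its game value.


Edges (from ground): B-R-B-R-B-R
By Berlekamp's sign-expansion rule, a Blue-Red Hackenbush stalk has the value of the surreal number whose sign sequence is the edge sequence with B -> + and R -> -.
Sign sequence: +-+-+-
Trace the sign expansion in the surreal number tree, starting from 0:
Edge 1: B (sign +) -> bounds (0, +inf), value = 1
Edge 2: R (sign -) -> bounds (0, 1), value = 1/2
Edge 3: B (sign +) -> bounds (1/2, 1), value = 3/4
Edge 4: R (sign -) -> bounds (1/2, 3/4), value = 5/8
Edge 5: B (sign +) -> bounds (5/8, 3/4), value = 11/16
Edge 6: R (sign -) -> bounds (5/8, 11/16), value = 21/32
Game value = 21/32

21/32


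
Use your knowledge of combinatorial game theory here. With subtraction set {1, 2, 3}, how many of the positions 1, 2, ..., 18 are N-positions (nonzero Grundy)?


Subtraction set S = {1, 2, 3}, so G(n) = n mod 4.
G(n) = 0 when n is a multiple of 4.
Multiples of 4 in [1, 18]: 4
N-positions (nonzero Grundy) = 18 - 4 = 14

14


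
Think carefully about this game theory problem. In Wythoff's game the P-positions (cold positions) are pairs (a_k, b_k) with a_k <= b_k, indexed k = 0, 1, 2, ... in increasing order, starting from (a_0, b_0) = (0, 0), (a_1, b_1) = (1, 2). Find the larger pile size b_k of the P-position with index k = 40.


By Wythoff's theorem, a_k = floor(k * phi) and b_k = floor(k * phi^2) = a_k + k, where phi = (1 + sqrt(5))/2 is the golden ratio.
phi = (1 + sqrt(5))/2 = 1.618034
phi^2 = phi + 1 = 2.618034
k = 40
k * phi^2 = 40 * 2.618034 = 104.721360
b_40 = floor(k * phi^2) = 104 (check: a_40 + k = 64 + 40 = 104)

104


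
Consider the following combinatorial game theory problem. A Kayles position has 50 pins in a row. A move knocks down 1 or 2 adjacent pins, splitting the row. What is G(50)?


Kayles: a move removes 1 or 2 adjacent pins from a contiguous row.
Removing pins from a row of k leaves two independent rows (a, b) with a + b = k - 1 (one pin) or a + b = k - 2 (two pins); an end removal gives a = 0.
By Sprague-Grundy, G(k) = mex{ G(a) XOR G(b) } over all these splits. G(0) = 0.
G(1): splits (0,0):0^0=0 -> mex({0}) = 1
G(2): splits (0,1):0^1=1 (0,0):0^0=0 -> mex({0, 1}) = 2
G(3): splits (0,2):0^2=2 (1,1):1^1=0 (0,1):0^1=1 -> mex({0, 1, 2}) = 3
G(4): splits (0,3):0^3=3 (1,2):1^2=3 (0,2):0^2=2 (1,1):1^1=0 -> mex({0, 2, 3}) = 1
G(5): splits (0,4):0^1=1 (1,3):1^3=2 (2,2):2^2=0 (0,3):0^3=3 (1,2):1^2=3 -> mex({0, 1, 2, 3}) = 4
G(6) = mex({0, 1, 2, 4}) = 3
G(7) = mex({0, 1, 3, 4, 5}) = 2
G(8) = mex({0, 2, 3, 5, 6}) = 1
G(9) = mex({0, 1, 2, 3, 6, 7}) = 4
G(10) = mex({0, 1, 3, 4, 5, 7}) = 2
G(11) = mex({0, 1, 2, 3, 4, 5}) = 6
G(12) = mex({0, 1, 2, 3, 5, 6, 7}) = 4
G(13) = mex({0, 2, 3, 4, 6, 7}) = 1
G(14) = mex({0, 1, 4, 5, 6, 7}) = 2
G(15) = mex({0, 1, 2, 3, 4, 5, 6}) = 7
G(16) = mex({0, 2, 3, 5, 6, 7}) = 1
G(17) = mex({0, 1, 2, 3, 5, 6, 7}) = 4
G(18) = mex({0, 1, 2, 4, 5, 6}) = 3
G(19) = mex({0, 1, 3, 4, 5, 7}) = 2
G(20) = mex({0, 2, 3, 4, 5, 6, 7}) = 1
G(21) = mex({0, 1, 2, 3, 5, 6, 7}) = 4
G(22) = mex({0, 1, 2, 3, 4, 5, 7}) = 6
G(23) = mex({0, 1, 2, 3, 4, 5, 6}) = 7
G(24) = mex({0, 1, 2, 3, 5, 6, 7}) = 4
G(25) = mex({0, 2, 3, 4, 6, 7}) = 1
G(26) = mex({0, 1, 3, 4, 5, 6, 7}) = 2
G(27) = mex({0, 1, 2, 3, 4, 5, 6, 7}) = 8
G(28) = mex({0, 1, 2, 3, 4, 6, 7, 8}) = 5
G(29) = mex({0, 1, 2, 3, 5, 6, 7, 8, 9}) = 4
G(30) = mex({0, 1, 2, 3, 4, 5, 6, 9, 10}) = 7
G(31) = mex({0, 1, 3, 4, 5, 7, 10, 11}) = 2
G(32) = mex({0, 2, 3, 4, 5, 6, 7, 9, 11}) = 1
G(33) = mex({0, 1, 2, 3, 4, 5, 6, 7, 9, 12}) = 8
G(34) = mex({0, 1, 2, 3, 4, 5, 7, 8, 11, 12}) = 6
G(35) = mex({0, 1, 2, 3, 4, 5, 6, 8, 9, 10, 11}) = 7
G(36) = mex({0, 1, 2, 3, 5, 6, 7, 9, 10}) = 4
G(37) = mex({0, 2, 3, 4, 6, 7, 9, 10, 11, 12}) = 1
G(38) = mex({0, 1, 3, 4, 5, 6, 7, 9, 10, 11, 12}) = 2
G(39) = mex({0, 1, 2, 4, 5, 6, 7, 9, 10, 12, 14}) = 3
G(40) = mex({0, 2, 3, 4, 6, 7, 11, 12, 14}) = 1
G(41) = mex({0, 1, 2, 3, 5, 6, 7, 9, 10, 11, 12}) = 4
G(42) = mex({0, 1, 2, 3, 4, 5, 6, 9, 10}) = 7
G(43) = mex({0, 1, 3, 4, 5, 7, 9, 10, 12, 15}) = 2
G(44) = mex({0, 2, 3, 4, 5, 6, 7, 9, 10, 12, 15}) = 1
G(45) = mex({0, 1, 2, 3, 4, 5, 6, 7, 9, 10, 12, 14}) = 8
G(46) = mex({0, 1, 3, 4, 5, 7, 8, 11, 12, 14}) = 2
G(47) = mex({0, 1, 2, 3, 4, 5, 6, 8, 9, 10, 11, 12}) = 7
G(48) = mex({0, 1, 2, 3, 5, 6, 7, 9, 10}) = 4
G(49) = mex({0, 2, 3, 4, 6, 7, 9, 10, 11, 12, 15}) = 1
G(50) = mex({0, 1, 4, 5, 6, 7, 9, 11, 12, 14, 15}) = 2
Therefore G(50) = 2.

2


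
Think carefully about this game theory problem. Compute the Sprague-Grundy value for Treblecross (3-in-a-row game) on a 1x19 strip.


Treblecross: place X on empty cells; 3-in-a-row wins.
Playing within two cells of an existing X lets the opponent win at once, so sensible play treats the cells i-2..i+2 around each X as dead. The player left with no safe cell loses, so this is a normal-play take-away game on strips of safe cells.
Placing X at cell i (0-indexed) of a strip of k safe cells leaves independent strips of sizes max(0, i-2) and max(0, k-i-3). Hence G(k) = mex{ G(max(0,i-2)) XOR G(max(0,k-i-3)) : 0 <= i < k }, with G(0) = 0.
G(1): splits (0,0):0^0=0 -> mex({0}) = 1
G(2): splits (0,0):0^0=0 -> mex({0}) = 1
G(3): splits (0,0):0^0=0 -> mex({0}) = 1
G(4): splits (0,1):0^1=1 (0,0):0^0=0 -> mex({0, 1}) = 2
G(5): splits (0,2):0^1=1 (0,1):0^1=1 (0,0):0^0=0 -> mex({0, 1}) = 2
G(6) = mex({1}) = 0
G(7) = mex({0, 1, 2}) = 3
G(8) = mex({0, 1, 2}) = 3
G(9) = mex({0, 2}) = 1
G(10) = mex({0, 2, 3}) = 1
G(11) = mex({0, 3}) = 1
G(12) = mex({1, 3}) = 0
G(13) = mex({0, 1, 2, 3}) = 4
G(14) = mex({0, 1, 2}) = 3
G(15) = mex({0, 1, 2}) = 3
G(16) = mex({0, 1, 2, 4}) = 3
G(17) = mex({0, 1, 3, 4}) = 2
G(18) = mex({0, 1, 3, 4}) = 2
G(19) = mex({0, 1, 3, 5}) = 2
Therefore G(19) = 2.

2


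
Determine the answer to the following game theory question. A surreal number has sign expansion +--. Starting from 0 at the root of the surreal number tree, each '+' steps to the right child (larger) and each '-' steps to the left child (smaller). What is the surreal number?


Sign expansion: +--
Rule: track bounds (lo, hi), initially (-inf, +inf). On '+', the current value becomes lo and we move to the simplest number in (value, hi): value + 1 if hi = +inf, otherwise the midpoint (value + hi)/2. On '-', the current value becomes hi and we move to value - 1 if lo = -inf, otherwise the midpoint (lo + value)/2.
Start at 0.
Step 1: sign = +, move right. Bounds: (0, +inf). Value = 1
Step 2: sign = -, move left. Bounds: (0, 1). Value = 1/2
Step 3: sign = -, move left. Bounds: (0, 1/2). Value = 1/4
The surreal number with sign expansion +-- is 1/4.

1/4


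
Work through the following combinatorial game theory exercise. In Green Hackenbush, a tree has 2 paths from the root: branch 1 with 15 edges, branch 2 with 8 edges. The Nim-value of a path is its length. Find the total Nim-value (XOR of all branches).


The tree has 2 branches from the ground vertex.
In Green Hackenbush, the Nim-value of a simple path of length k is k.
Branch 1: length 15, Nim-value = 15
Branch 2: length 8, Nim-value = 8
Total Nim-value = XOR of all branch values:
0 XOR 15 = 15
15 XOR 8 = 7
Nim-value of the tree = 7

7


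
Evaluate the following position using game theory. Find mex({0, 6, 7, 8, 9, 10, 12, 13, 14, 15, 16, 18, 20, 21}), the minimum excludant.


Set = {0, 6, 7, 8, 9, 10, 12, 13, 14, 15, 16, 18, 20, 21}
0 is in the set.
1 is NOT in the set. This is the mex.
mex = 1

1


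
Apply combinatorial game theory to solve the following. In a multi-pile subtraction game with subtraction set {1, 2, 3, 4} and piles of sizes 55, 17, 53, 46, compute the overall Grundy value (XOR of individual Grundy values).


Subtraction set: {1, 2, 3, 4}
For this subtraction set, G(n) = n mod 5 (period = max + 1 = 5).
Pile 1 (size 55): G(55) = 55 mod 5 = 0
Pile 2 (size 17): G(17) = 17 mod 5 = 2
Pile 3 (size 53): G(53) = 53 mod 5 = 3
Pile 4 (size 46): G(46) = 46 mod 5 = 1
Total Grundy value = XOR of all: 0 XOR 2 XOR 3 XOR 1 = 0

0


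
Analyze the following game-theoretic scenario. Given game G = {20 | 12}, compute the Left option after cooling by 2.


Original game: {20 | 12} (a switch {a | b} with a > b).
Cooling by t (for t below the temperature (a - b)/2 = 4) taxes each move by t: {a | b} cooled by t is {a - t | b + t}.
Cooling amount: t = 2
Cooled Left option: 20 - 2 = 18
Cooled Right option: 12 + 2 = 14
Cooled game: {18 | 14}
Left option = 18

18


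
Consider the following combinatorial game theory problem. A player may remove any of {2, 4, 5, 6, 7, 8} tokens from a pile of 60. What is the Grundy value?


The subtraction set is S = {2, 4, 5, 6, 7, 8}.
G(k) = mex{ G(k - s) : s in S, s <= k }. We compute iteratively: G(0) = 0.
G(1) = mex({}) = 0
G(2) = mex({0}) = 1
G(3) = mex({0}) = 1
G(4) = mex({0, 1}) = 2
G(5) = mex({0, 1}) = 2
G(6) = mex({0, 1, 2}) = 3
G(7) = mex({0, 1, 2}) = 3
G(8) = mex({0, 1, 2, 3}) = 4
G(9) = mex({0, 1, 2, 3}) = 4
G(10) = mex({1, 2, 3, 4}) = 0
G(11) = mex({1, 2, 3, 4}) = 0
G(12) = mex({0, 2, 3, 4}) = 1
G(13) = mex({0, 2, 3, 4}) = 1
G(14) = mex({0, 1, 3, 4}) = 2
G(15) = mex({0, 1, 3, 4}) = 2
G(16) = mex({0, 1, 2, 4}) = 3
G(17) = mex({0, 1, 2, 4}) = 3
Observe that G(10)..G(17) = 0, 0, 1, 1, 2, 2, 3, 3 repeats G(0)..G(7) = 0, 0, 1, 1, 2, 2, 3, 3.
For k >= max(S) = 8, G(k) is determined by the previous 8 values G(k-8)..G(k-1); a window of 8 consecutive values has recurred shifted by 10, so by induction G(k + 10) = G(k) for all k >= 0: the sequence is periodic from the start with period 10.
One period: G(0..9) = 0, 0, 1, 1, 2, 2, 3, 3, 4, 4.
60 mod 10 = 0, so G(60) = G(0) = 0.

0


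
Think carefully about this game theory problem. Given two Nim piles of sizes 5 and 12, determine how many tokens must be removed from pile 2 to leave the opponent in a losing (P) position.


Piles: 5 and 12
Current XOR: 5 XOR 12 = 9 (non-zero, so this is an N-position).
To make the XOR zero, we need to find a move that balances the piles.
For pile 2 (size 12): target = 12 XOR 9 = 5
We reduce pile 2 from 12 to 5.
Tokens removed: 12 - 5 = 7
Verification: 5 XOR 5 = 0

7


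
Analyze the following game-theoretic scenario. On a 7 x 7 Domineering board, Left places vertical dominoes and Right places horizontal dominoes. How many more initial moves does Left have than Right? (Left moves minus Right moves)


Board is 7 x 7 (rows x cols).
Left (vertical) placements: (rows-1) * cols = 6 * 7 = 42
Right (horizontal) placements: rows * (cols-1) = 7 * 6 = 42
Advantage = Left - Right = 42 - 42 = 0

0


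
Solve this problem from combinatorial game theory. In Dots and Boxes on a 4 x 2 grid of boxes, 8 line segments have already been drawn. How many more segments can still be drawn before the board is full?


Grid: 4 x 2 boxes, i.e. 5 rows and 3 columns of dots.
Horizontal edges: (rows + 1) * cols = 5 * 2 = 10
Vertical edges: rows * (cols + 1) = 4 * 3 = 12
Total edges: 10 + 12 = 22
Edges drawn: 8
Remaining: 22 - 8 = 14

14


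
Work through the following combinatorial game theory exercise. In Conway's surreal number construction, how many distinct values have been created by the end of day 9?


Day 0: {|} = 0 is born. Count = 1.
Day n: the number of surreal numbers born by day n is 2^(n+1) - 1.
By day 0: 2^1 - 1 = 1
By day 1: 2^2 - 1 = 3
By day 2: 2^3 - 1 = 7
By day 3: 2^4 - 1 = 15
By day 4: 2^5 - 1 = 31
By day 5: 2^6 - 1 = 63
By day 6: 2^7 - 1 = 127
By day 7: 2^8 - 1 = 255
By day 8: 2^9 - 1 = 511
By day 9: 2^10 - 1 = 1023
By day 9: 1023 surreal numbers.

1023


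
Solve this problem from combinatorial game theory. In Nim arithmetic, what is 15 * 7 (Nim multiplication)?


Nim multiplication is bilinear over XOR: (u XOR v) * w = (u*w) XOR (v*w).
So we split each operand into its bit components and XOR the pairwise Nim products.
15 = 1 + 2 + 4 + 8 (as XOR of powers of 2).
7 = 1 + 2 + 4 (as XOR of powers of 2).
Using the standard Nim-product table on single bits:
  2*2 = 3,   2*4 = 8,   2*8 = 12,
  4*4 = 6,   4*8 = 11,  8*8 = 13,
and  1*x = x (identity), k*l = l*k (commutative).
Pairwise Nim products:
  1 * 1 = 1
  1 * 2 = 2
  1 * 4 = 4
  2 * 1 = 2
  2 * 2 = 3
  2 * 4 = 8
  4 * 1 = 4
  4 * 2 = 8
  4 * 4 = 6
  8 * 1 = 8
  8 * 2 = 12
  8 * 4 = 11
XOR them: 1 XOR 2 XOR 4 XOR 2 XOR 3 XOR 8 XOR 4 XOR 8 XOR 6 XOR 8 XOR 12 XOR 11 = 11.
Result: 15 * 7 = 11 (in Nim).

11


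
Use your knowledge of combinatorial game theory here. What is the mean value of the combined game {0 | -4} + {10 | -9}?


G1 = {0 | -4}, G2 = {10 | -9}
Each is a switch {a | b} with numbers a > b; its mean value is (a + b)/2, and mean value is additive over game sums: m(G1 + G2) = m(G1) + m(G2).
Mean of G1 = (0 + (-4))/2 = -4/2 = -2
Mean of G2 = (10 + (-9))/2 = 1/2 = 1/2
Mean of G1 + G2 = -2 + 1/2 = -3/2

-3/2
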